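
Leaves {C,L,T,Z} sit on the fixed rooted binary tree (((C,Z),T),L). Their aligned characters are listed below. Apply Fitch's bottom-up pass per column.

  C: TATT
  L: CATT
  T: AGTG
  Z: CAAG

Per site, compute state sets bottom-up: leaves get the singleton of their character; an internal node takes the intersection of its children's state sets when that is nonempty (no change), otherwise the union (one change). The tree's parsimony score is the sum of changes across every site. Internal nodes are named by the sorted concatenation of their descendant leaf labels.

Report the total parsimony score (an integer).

6

CZ@0: {T} ∪ {C} = {C,T} (union, +1)
CTZ@0: {C,T} ∪ {A} = {A,C,T} (union, +1)
CLTZ@0: {A,C,T} ∩ {C} = {C} (intersection, +0)
CZ@1: {A} ∩ {A} = {A} (intersection, +0)
CTZ@1: {A} ∪ {G} = {A,G} (union, +1)
CLTZ@1: {A,G} ∩ {A} = {A} (intersection, +0)
CZ@2: {T} ∪ {A} = {A,T} (union, +1)
CTZ@2: {A,T} ∩ {T} = {T} (intersection, +0)
CLTZ@2: {T} ∩ {T} = {T} (intersection, +0)
CZ@3: {T} ∪ {G} = {G,T} (union, +1)
CTZ@3: {G,T} ∩ {G} = {G} (intersection, +0)
CLTZ@3: {G} ∪ {T} = {G,T} (union, +1)
per-site changes: [2, 1, 1, 2]; total = 6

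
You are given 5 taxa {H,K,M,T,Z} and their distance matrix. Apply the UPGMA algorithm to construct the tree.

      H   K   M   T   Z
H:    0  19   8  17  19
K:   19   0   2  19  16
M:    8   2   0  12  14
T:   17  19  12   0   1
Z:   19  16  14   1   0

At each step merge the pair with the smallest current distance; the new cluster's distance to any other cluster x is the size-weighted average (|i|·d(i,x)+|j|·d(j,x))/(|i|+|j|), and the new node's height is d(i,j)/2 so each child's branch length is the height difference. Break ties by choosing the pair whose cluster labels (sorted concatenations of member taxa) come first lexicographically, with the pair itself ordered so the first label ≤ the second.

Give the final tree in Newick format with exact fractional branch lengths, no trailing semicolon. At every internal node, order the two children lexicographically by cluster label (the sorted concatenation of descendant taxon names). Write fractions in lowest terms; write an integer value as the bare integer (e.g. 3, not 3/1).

((H:27/4,(K:1,M:1):23/4):4/3,(T:1/2,Z:1/2):91/12)

1. join T+Z (d=1) ⇒ TZ; edges |T|=1/2, |Z|=1/2
  updated: d(H,TZ)=18, d(K,TZ)=35/2, d(M,TZ)=13
2. join K+M (d=2) ⇒ KM; edges |K|=1, |M|=1
  updated: d(H,KM)=27/2, d(KM,TZ)=61/4
3. join H+KM (d=27/2) ⇒ HKM; edges |H|=27/4, |KM|=23/4
  updated: d(HKM,TZ)=97/6
4. join HKM+TZ (d=97/6) ⇒ HKMTZ; edges |HKM|=4/3, |TZ|=91/12
final tree: ((H:27/4,(K:1,M:1):23/4):4/3,(T:1/2,Z:1/2):91/12)
total length: 293/12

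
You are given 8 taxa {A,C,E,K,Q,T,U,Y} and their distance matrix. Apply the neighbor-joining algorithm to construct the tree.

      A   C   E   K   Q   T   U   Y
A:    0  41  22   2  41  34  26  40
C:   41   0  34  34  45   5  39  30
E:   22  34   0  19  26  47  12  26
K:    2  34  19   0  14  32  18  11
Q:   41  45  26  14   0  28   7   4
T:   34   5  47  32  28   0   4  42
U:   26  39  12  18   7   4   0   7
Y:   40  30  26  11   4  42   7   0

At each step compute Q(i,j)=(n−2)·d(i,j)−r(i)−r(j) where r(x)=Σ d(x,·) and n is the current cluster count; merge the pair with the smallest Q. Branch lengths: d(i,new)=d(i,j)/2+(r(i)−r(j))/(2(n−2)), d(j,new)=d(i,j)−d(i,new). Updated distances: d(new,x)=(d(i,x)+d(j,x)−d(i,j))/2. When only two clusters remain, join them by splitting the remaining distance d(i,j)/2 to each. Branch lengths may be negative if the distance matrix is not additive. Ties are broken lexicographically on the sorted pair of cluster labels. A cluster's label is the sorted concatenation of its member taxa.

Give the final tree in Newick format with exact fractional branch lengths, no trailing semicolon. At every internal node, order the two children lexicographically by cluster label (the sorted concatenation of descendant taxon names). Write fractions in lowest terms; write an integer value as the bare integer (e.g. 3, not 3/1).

(((((A:163/20,K:-123/20):81/8,E:75/8):81/16,(C:11/2,T:-1/2):321/16):45/16,(Q:37/16,Y:27/16):15/2):-5/4,U:-5/4)

step 1: merge (C,T) at d=5, Q=-390; branch lengths C→11/2, T→-1/2; new cluster CT
  updated: d(A,CT)=35, d(CT,E)=38, d(CT,K)=61/2, d(CT,Q)=34, d(CT,U)=19, d(CT,Y)=67/2
step 2: merge (A,K) at d=2, Q=-501/2; branch lengths A→163/20, K→-123/20; new cluster AK
  updated: d(AK,CT)=127/4, d(AK,E)=39/2, d(AK,Q)=53/2, d(AK,U)=21, d(AK,Y)=49/2
step 3: merge (Q,Y) at d=4, Q=-353/2; branch lengths Q→37/16, Y→27/16; new cluster QY
  updated: d(AK,QY)=47/2, d(CT,QY)=127/4, d(E,QY)=24, d(QY,U)=5
step 4: merge (AK,E) at d=39/2, Q=-523/4; branch lengths AK→81/8, E→75/8; new cluster AEK
  updated: d(AEK,CT)=201/8, d(AEK,QY)=14, d(AEK,U)=27/4
step 5: merge (AEK,CT) at d=201/8, Q=-143/2; branch lengths AEK→81/16, CT→321/16; new cluster ACEKT
  updated: d(ACEKT,QY)=165/16, d(ACEKT,U)=5/16
step 6: merge (ACEKT,QY) at d=165/16, Q=-125/8; branch lengths ACEKT→45/16, QY→15/2; new cluster ACEKQTY
  updated: d(ACEKQTY,U)=-5/2
step 7: merge (ACEKQTY,U) at d=-5/2; branch lengths ACEKQTY→-5/4, U→-5/4; new cluster ACEKQTUY
final tree: (((((A:163/20,K:-123/20):81/8,E:75/8):81/16,(C:11/2,T:-1/2):321/16):45/16,(Q:37/16,Y:27/16):15/2):-5/4,U:-5/4)
total length: 1015/16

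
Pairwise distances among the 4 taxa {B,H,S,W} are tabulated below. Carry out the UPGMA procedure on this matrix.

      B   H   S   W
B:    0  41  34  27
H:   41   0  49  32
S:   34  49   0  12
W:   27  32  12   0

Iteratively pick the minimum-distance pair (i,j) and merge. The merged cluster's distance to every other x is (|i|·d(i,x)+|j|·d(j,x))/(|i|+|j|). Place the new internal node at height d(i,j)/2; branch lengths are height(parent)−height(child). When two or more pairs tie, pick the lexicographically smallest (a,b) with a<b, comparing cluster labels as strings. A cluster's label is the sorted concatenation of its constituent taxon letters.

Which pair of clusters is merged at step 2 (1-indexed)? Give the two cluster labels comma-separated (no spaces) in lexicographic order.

B,SW

step 1: merge (S,W) at d=12; branch lengths S→6, W→6; new cluster SW
  updated: d(B,SW)=61/2, d(H,SW)=81/2
step 2: merge (B,SW) at d=61/2; branch lengths B→61/4, SW→37/4; new cluster BSW
  updated: d(BSW,H)=122/3
step 3: merge (BSW,H) at d=122/3; branch lengths BSW→61/12, H→61/3; new cluster BHSW
final tree: ((B:61/4,(S:6,W:6):37/4):61/12,H:61/3)
total length: 743/12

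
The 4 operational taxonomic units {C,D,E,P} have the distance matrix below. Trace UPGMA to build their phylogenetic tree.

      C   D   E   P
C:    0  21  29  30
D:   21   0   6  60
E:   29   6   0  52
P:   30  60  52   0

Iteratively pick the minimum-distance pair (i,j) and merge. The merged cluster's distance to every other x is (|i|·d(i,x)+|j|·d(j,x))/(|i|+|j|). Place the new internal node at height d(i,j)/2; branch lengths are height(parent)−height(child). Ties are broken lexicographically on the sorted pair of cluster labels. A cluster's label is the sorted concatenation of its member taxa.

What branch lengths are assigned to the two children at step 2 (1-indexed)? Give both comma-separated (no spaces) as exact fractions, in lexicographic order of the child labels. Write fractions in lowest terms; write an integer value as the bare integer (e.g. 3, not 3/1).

step 1: merge (D,E) at d=6; branch lengths D→3, E→3; new cluster DE
  updated: d(C,DE)=25, d(DE,P)=56
step 2: merge (C,DE) at d=25; branch lengths C→25/2, DE→19/2; new cluster CDE
  updated: d(CDE,P)=142/3
step 3: merge (CDE,P) at d=142/3; branch lengths CDE→67/6, P→71/3; new cluster CDEP
final tree: ((C:25/2,(D:3,E:3):19/2):67/6,P:71/3)
total length: 377/6

25/2,19/2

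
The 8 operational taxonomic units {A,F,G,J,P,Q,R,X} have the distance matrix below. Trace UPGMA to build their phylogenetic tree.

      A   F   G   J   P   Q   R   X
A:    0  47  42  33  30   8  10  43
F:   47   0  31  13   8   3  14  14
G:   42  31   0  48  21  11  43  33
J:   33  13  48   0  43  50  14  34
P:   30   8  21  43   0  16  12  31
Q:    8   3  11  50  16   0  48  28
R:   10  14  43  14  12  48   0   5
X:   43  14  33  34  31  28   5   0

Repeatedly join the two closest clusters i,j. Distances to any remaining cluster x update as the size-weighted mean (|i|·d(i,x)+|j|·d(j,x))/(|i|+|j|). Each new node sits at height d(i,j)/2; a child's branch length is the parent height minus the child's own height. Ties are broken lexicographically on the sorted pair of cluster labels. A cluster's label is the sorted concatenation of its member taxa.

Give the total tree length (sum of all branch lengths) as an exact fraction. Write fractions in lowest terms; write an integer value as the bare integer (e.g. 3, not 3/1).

235/3

iteration 1: select F,Q (d=3); attach at lengths (3/2, 3/2); label the merged cluster FQ
  updated: d(A,FQ)=55/2, d(FQ,G)=21, d(FQ,J)=63/2, d(FQ,P)=12, d(FQ,R)=31, d(FQ,X)=21
iteration 2: select R,X (d=5); attach at lengths (5/2, 5/2); label the merged cluster RX
  updated: d(A,RX)=53/2, d(FQ,RX)=26, d(G,RX)=38, d(J,RX)=24, d(P,RX)=43/2
iteration 3: select FQ,P (d=12); attach at lengths (9/2, 6); label the merged cluster FPQ
  updated: d(A,FPQ)=85/3, d(FPQ,G)=21, d(FPQ,J)=106/3, d(FPQ,RX)=49/2
iteration 4: select FPQ,G (d=21); attach at lengths (9/2, 21/2); label the merged cluster FGPQ
  updated: d(A,FGPQ)=127/4, d(FGPQ,J)=77/2, d(FGPQ,RX)=223/8
iteration 5: select J,RX (d=24); attach at lengths (12, 19/2); label the merged cluster JRX
  updated: d(A,JRX)=86/3, d(FGPQ,JRX)=377/12
iteration 6: select A,JRX (d=86/3); attach at lengths (43/3, 7/3); label the merged cluster AJRX
  updated: d(AJRX,FGPQ)=63/2
iteration 7: select AJRX,FGPQ (d=63/2); attach at lengths (17/12, 21/4); label the merged cluster AFGJPQRX
final tree: ((A:43/3,(J:12,(R:5/2,X:5/2):19/2):7/3):17/12,(((F:3/2,Q:3/2):9/2,P:6):9/2,G:21/2):21/4)
total length: 235/3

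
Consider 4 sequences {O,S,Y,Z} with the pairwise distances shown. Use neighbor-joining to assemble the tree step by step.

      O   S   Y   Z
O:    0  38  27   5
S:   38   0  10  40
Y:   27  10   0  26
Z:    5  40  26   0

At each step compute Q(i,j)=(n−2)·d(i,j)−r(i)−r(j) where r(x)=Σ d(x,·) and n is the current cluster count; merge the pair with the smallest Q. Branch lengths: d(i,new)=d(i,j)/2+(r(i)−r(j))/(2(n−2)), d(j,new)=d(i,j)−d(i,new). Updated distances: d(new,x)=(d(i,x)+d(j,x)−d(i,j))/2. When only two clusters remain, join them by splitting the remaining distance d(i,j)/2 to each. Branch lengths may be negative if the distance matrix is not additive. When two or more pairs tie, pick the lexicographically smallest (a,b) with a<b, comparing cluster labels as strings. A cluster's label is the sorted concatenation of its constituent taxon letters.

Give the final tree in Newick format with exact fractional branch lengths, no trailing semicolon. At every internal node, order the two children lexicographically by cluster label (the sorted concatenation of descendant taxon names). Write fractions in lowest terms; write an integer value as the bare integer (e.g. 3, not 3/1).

(((O:9/4,Z:11/4):101/4,S:45/4):-5/8,Y:-5/8)

step 1: merge (O,Z) at d=5, Q=-131; branch lengths O→9/4, Z→11/4; new cluster OZ
  updated: d(OZ,S)=73/2, d(OZ,Y)=24
step 2: merge (OZ,S) at d=73/2, Q=-141/2; branch lengths OZ→101/4, S→45/4; new cluster OSZ
  updated: d(OSZ,Y)=-5/4
step 3: merge (OSZ,Y) at d=-5/4; branch lengths OSZ→-5/8, Y→-5/8; new cluster OSYZ
final tree: (((O:9/4,Z:11/4):101/4,S:45/4):-5/8,Y:-5/8)
total length: 161/4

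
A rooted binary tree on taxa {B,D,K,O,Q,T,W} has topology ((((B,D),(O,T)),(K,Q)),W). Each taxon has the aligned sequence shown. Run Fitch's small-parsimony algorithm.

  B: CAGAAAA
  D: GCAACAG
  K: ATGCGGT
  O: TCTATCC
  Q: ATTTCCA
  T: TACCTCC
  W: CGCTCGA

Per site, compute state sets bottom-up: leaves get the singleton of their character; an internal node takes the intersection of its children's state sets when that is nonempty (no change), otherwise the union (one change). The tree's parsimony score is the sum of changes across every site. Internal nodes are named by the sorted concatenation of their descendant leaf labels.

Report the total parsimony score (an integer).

[col 0] BD: children B:{C}, D:{G} ∪→ {C,G}; cost 1
[col 0] OT: children O:{T}, T:{T} ∩→ {T}; cost 0
[col 0] BDOT: children BD:{C,G}, OT:{T} ∪→ {C,G,T}; cost 1
[col 0] KQ: children K:{A}, Q:{A} ∩→ {A}; cost 0
[col 0] BDKOQT: children BDOT:{C,G,T}, KQ:{A} ∪→ {A,C,G,T}; cost 1
[col 0] BDKOQTW: children BDKOQT:{A,C,G,T}, W:{C} ∩→ {C}; cost 0
[col 1] BD: children B:{A}, D:{C} ∪→ {A,C}; cost 1
[col 1] OT: children O:{C}, T:{A} ∪→ {A,C}; cost 1
[col 1] BDOT: children BD:{A,C}, OT:{A,C} ∩→ {A,C}; cost 0
[col 1] KQ: children K:{T}, Q:{T} ∩→ {T}; cost 0
[col 1] BDKOQT: children BDOT:{A,C}, KQ:{T} ∪→ {A,C,T}; cost 1
[col 1] BDKOQTW: children BDKOQT:{A,C,T}, W:{G} ∪→ {A,C,G,T}; cost 1
[col 2] BD: children B:{G}, D:{A} ∪→ {A,G}; cost 1
[col 2] OT: children O:{T}, T:{C} ∪→ {C,T}; cost 1
[col 2] BDOT: children BD:{A,G}, OT:{C,T} ∪→ {A,C,G,T}; cost 1
[col 2] KQ: children K:{G}, Q:{T} ∪→ {G,T}; cost 1
[col 2] BDKOQT: children BDOT:{A,C,G,T}, KQ:{G,T} ∩→ {G,T}; cost 0
[col 2] BDKOQTW: children BDKOQT:{G,T}, W:{C} ∪→ {C,G,T}; cost 1
[col 3] BD: children B:{A}, D:{A} ∩→ {A}; cost 0
[col 3] OT: children O:{A}, T:{C} ∪→ {A,C}; cost 1
[col 3] BDOT: children BD:{A}, OT:{A,C} ∩→ {A}; cost 0
[col 3] KQ: children K:{C}, Q:{T} ∪→ {C,T}; cost 1
[col 3] BDKOQT: children BDOT:{A}, KQ:{C,T} ∪→ {A,C,T}; cost 1
[col 3] BDKOQTW: children BDKOQT:{A,C,T}, W:{T} ∩→ {T}; cost 0
[col 4] BD: children B:{A}, D:{C} ∪→ {A,C}; cost 1
[col 4] OT: children O:{T}, T:{T} ∩→ {T}; cost 0
[col 4] BDOT: children BD:{A,C}, OT:{T} ∪→ {A,C,T}; cost 1
[col 4] KQ: children K:{G}, Q:{C} ∪→ {C,G}; cost 1
[col 4] BDKOQT: children BDOT:{A,C,T}, KQ:{C,G} ∩→ {C}; cost 0
[col 4] BDKOQTW: children BDKOQT:{C}, W:{C} ∩→ {C}; cost 0
[col 5] BD: children B:{A}, D:{A} ∩→ {A}; cost 0
[col 5] OT: children O:{C}, T:{C} ∩→ {C}; cost 0
[col 5] BDOT: children BD:{A}, OT:{C} ∪→ {A,C}; cost 1
[col 5] KQ: children K:{G}, Q:{C} ∪→ {C,G}; cost 1
[col 5] BDKOQT: children BDOT:{A,C}, KQ:{C,G} ∩→ {C}; cost 0
[col 5] BDKOQTW: children BDKOQT:{C}, W:{G} ∪→ {C,G}; cost 1
[col 6] BD: children B:{A}, D:{G} ∪→ {A,G}; cost 1
[col 6] OT: children O:{C}, T:{C} ∩→ {C}; cost 0
[col 6] BDOT: children BD:{A,G}, OT:{C} ∪→ {A,C,G}; cost 1
[col 6] KQ: children K:{T}, Q:{A} ∪→ {A,T}; cost 1
[col 6] BDKOQT: children BDOT:{A,C,G}, KQ:{A,T} ∩→ {A}; cost 0
[col 6] BDKOQTW: children BDKOQT:{A}, W:{A} ∩→ {A}; cost 0
per-site changes: [3, 4, 5, 3, 3, 3, 3]; total = 24

24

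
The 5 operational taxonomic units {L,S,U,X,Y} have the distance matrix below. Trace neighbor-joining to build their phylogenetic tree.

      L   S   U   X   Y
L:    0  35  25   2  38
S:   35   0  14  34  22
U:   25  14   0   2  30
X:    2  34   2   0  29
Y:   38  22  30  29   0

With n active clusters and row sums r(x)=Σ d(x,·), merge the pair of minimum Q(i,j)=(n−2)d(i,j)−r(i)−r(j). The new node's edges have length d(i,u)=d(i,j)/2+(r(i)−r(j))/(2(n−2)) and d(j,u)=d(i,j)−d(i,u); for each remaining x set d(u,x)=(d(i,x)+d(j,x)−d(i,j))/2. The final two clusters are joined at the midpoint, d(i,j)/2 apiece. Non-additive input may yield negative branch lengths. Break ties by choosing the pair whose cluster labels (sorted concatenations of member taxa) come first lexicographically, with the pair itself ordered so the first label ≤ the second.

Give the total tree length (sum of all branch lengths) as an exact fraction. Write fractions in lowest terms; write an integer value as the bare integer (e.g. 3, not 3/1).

1. join L+X (d=2, Q=-161) ⇒ LX; edges |L|=13/2, |X|=-9/2
  updated: d(LX,S)=67/2, d(LX,U)=25/2, d(LX,Y)=65/2
2. join LX+U (d=25/2, Q=-110) ⇒ LUX; edges |LX|=47/4, |U|=3/4
  updated: d(LUX,S)=35/2, d(LUX,Y)=25
3. join LUX+S (d=35/2, Q=-129/2) ⇒ LSUX; edges |LUX|=41/4, |S|=29/4
  updated: d(LSUX,Y)=59/4
4. join LSUX+Y (d=59/4) ⇒ LSUXY; edges |LSUX|=59/8, |Y|=59/8
final tree: ((((L:13/2,X:-9/2):47/4,U:3/4):41/4,S:29/4):59/8,Y:59/8)
total length: 187/4

187/4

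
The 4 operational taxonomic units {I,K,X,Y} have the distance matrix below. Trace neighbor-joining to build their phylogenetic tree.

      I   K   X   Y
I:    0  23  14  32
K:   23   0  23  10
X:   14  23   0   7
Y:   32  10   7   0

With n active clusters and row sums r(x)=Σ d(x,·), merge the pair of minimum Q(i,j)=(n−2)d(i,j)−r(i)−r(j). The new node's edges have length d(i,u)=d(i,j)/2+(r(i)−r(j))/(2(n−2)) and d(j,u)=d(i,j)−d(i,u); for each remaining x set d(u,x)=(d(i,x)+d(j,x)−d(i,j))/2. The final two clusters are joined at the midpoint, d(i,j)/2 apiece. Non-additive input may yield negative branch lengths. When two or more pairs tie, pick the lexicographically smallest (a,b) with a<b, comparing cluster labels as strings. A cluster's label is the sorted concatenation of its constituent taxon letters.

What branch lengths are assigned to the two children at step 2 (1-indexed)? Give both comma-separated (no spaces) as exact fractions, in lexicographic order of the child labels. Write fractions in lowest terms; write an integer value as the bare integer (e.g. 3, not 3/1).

37/4,27/4

iteration 1: select I,X (d=14, Q=-85); attach at lengths (53/4, 3/4); label the merged cluster IX
  updated: d(IX,K)=16, d(IX,Y)=25/2
iteration 2: select IX,K (d=16, Q=-77/2); attach at lengths (37/4, 27/4); label the merged cluster IKX
  updated: d(IKX,Y)=13/4
iteration 3: select IKX,Y (d=13/4); attach at lengths (13/8, 13/8); label the merged cluster IKXY
final tree: (((I:53/4,X:3/4):37/4,K:27/4):13/8,Y:13/8)
total length: 133/4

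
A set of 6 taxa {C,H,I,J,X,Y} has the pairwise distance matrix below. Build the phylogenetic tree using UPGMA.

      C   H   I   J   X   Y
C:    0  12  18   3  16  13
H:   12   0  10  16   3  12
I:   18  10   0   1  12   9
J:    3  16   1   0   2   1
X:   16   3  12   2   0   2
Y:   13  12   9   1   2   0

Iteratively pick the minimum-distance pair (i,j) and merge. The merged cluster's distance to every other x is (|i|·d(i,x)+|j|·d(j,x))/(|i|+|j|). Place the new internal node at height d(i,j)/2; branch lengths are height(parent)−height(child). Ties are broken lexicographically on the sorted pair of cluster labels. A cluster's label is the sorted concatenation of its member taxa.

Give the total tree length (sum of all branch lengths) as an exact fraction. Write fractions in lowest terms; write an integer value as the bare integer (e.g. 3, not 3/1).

step 1: merge (I,J) at d=1; branch lengths I→1/2, J→1/2; new cluster IJ
  updated: d(C,IJ)=21/2, d(H,IJ)=13, d(IJ,X)=7, d(IJ,Y)=5
step 2: merge (X,Y) at d=2; branch lengths X→1, Y→1; new cluster XY
  updated: d(C,XY)=29/2, d(H,XY)=15/2, d(IJ,XY)=6
step 3: merge (IJ,XY) at d=6; branch lengths IJ→5/2, XY→2; new cluster IJXY
  updated: d(C,IJXY)=25/2, d(H,IJXY)=41/4
step 4: merge (H,IJXY) at d=41/4; branch lengths H→41/8, IJXY→17/8; new cluster HIJXY
  updated: d(C,HIJXY)=62/5
step 5: merge (C,HIJXY) at d=62/5; branch lengths C→31/5, HIJXY→43/40; new cluster CHIJXY
final tree: (C:31/5,(H:41/8,((I:1/2,J:1/2):5/2,(X:1,Y:1):2):17/8):43/40)
total length: 881/40

881/40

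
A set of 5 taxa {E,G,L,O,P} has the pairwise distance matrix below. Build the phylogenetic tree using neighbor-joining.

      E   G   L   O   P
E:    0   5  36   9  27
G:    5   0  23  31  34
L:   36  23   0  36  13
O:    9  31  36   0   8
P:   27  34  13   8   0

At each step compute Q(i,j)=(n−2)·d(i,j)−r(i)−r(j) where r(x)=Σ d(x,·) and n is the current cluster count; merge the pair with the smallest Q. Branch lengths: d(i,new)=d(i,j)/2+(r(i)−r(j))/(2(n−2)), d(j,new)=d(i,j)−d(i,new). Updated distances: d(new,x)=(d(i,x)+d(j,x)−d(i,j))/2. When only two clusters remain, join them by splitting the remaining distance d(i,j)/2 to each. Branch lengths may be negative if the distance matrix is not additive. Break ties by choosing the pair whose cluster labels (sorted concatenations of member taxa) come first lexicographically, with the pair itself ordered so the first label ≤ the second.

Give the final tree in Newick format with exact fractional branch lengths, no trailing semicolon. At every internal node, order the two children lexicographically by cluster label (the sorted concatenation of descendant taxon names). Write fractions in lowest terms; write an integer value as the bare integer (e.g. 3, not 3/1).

((((E:-1/6,G:31/6):23/2,O:6):19/2,L:53/4):-1/8,P:-1/8)

iteration 1: select E,G (d=5, Q=-155); attach at lengths (-1/6, 31/6); label the merged cluster EG
  updated: d(EG,L)=27, d(EG,O)=35/2, d(EG,P)=28
iteration 2: select EG,O (d=35/2, Q=-99); attach at lengths (23/2, 6); label the merged cluster EGO
  updated: d(EGO,L)=91/4, d(EGO,P)=37/4
iteration 3: select EGO,L (d=91/4, Q=-45); attach at lengths (19/2, 53/4); label the merged cluster EGLO
  updated: d(EGLO,P)=-1/4
iteration 4: select EGLO,P (d=-1/4); attach at lengths (-1/8, -1/8); label the merged cluster EGLOP
final tree: ((((E:-1/6,G:31/6):23/2,O:6):19/2,L:53/4):-1/8,P:-1/8)
total length: 45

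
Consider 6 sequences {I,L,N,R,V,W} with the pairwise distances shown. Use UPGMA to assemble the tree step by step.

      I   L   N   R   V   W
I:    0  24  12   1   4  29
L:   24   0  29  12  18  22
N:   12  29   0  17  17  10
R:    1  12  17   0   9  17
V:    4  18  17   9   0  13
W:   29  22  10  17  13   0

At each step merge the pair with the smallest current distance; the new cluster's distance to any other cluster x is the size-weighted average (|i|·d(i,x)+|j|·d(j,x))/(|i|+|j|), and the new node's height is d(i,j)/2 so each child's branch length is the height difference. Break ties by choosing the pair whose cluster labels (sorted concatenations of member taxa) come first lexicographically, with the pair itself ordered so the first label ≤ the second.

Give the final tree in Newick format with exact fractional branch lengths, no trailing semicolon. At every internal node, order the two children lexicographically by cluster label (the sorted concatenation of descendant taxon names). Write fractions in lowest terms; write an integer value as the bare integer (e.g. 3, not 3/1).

((((I:1/2,R:1/2):11/4,V:13/4):11/2,(N:5,W:5):15/4):7/4,L:21/2)

iteration 1: select I,R (d=1); attach at lengths (1/2, 1/2); label the merged cluster IR
  updated: d(IR,L)=18, d(IR,N)=29/2, d(IR,V)=13/2, d(IR,W)=23
iteration 2: select IR,V (d=13/2); attach at lengths (11/4, 13/4); label the merged cluster IRV
  updated: d(IRV,L)=18, d(IRV,N)=46/3, d(IRV,W)=59/3
iteration 3: select N,W (d=10); attach at lengths (5, 5); label the merged cluster NW
  updated: d(IRV,NW)=35/2, d(L,NW)=51/2
iteration 4: select IRV,NW (d=35/2); attach at lengths (11/2, 15/4); label the merged cluster INRVW
  updated: d(INRVW,L)=21
iteration 5: select INRVW,L (d=21); attach at lengths (7/4, 21/2); label the merged cluster ILNRVW
final tree: ((((I:1/2,R:1/2):11/4,V:13/4):11/2,(N:5,W:5):15/4):7/4,L:21/2)
total length: 77/2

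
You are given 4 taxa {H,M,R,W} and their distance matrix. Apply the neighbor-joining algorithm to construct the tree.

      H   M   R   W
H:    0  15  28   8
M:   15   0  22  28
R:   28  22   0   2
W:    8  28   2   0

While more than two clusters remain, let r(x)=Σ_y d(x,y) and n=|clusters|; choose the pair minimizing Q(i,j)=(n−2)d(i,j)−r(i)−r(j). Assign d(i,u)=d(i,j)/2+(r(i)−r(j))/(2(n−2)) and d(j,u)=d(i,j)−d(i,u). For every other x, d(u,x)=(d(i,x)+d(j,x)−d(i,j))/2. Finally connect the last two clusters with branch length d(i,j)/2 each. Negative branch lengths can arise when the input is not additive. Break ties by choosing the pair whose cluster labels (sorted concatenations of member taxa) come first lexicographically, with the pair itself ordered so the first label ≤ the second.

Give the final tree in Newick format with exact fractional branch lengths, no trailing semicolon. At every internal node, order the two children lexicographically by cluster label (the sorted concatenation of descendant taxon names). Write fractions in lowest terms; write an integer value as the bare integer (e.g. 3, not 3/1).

(((H:4,M:11):13,R:9/2):-5/4,W:-5/4)

iteration 1: select H,M (d=15, Q=-86); attach at lengths (4, 11); label the merged cluster HM
  updated: d(HM,R)=35/2, d(HM,W)=21/2
iteration 2: select HM,R (d=35/2, Q=-30); attach at lengths (13, 9/2); label the merged cluster HMR
  updated: d(HMR,W)=-5/2
iteration 3: select HMR,W (d=-5/2); attach at lengths (-5/4, -5/4); label the merged cluster HMRW
final tree: (((H:4,M:11):13,R:9/2):-5/4,W:-5/4)
total length: 30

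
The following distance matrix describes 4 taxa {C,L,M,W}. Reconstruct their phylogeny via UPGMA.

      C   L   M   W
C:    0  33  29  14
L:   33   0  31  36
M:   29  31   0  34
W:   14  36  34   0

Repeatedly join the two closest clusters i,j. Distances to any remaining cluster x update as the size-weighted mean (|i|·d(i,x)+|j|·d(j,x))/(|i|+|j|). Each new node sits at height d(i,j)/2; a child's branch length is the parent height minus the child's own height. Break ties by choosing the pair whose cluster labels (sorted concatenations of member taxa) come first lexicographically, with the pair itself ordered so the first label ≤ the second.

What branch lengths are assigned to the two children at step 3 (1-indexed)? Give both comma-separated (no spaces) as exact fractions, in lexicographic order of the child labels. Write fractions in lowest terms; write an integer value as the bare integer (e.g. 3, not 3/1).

19/2,1

1. join C+W (d=14) ⇒ CW; edges |C|=7, |W|=7
  updated: d(CW,L)=69/2, d(CW,M)=63/2
2. join L+M (d=31) ⇒ LM; edges |L|=31/2, |M|=31/2
  updated: d(CW,LM)=33
3. join CW+LM (d=33) ⇒ CLMW; edges |CW|=19/2, |LM|=1
final tree: ((C:7,W:7):19/2,(L:31/2,M:31/2):1)
total length: 111/2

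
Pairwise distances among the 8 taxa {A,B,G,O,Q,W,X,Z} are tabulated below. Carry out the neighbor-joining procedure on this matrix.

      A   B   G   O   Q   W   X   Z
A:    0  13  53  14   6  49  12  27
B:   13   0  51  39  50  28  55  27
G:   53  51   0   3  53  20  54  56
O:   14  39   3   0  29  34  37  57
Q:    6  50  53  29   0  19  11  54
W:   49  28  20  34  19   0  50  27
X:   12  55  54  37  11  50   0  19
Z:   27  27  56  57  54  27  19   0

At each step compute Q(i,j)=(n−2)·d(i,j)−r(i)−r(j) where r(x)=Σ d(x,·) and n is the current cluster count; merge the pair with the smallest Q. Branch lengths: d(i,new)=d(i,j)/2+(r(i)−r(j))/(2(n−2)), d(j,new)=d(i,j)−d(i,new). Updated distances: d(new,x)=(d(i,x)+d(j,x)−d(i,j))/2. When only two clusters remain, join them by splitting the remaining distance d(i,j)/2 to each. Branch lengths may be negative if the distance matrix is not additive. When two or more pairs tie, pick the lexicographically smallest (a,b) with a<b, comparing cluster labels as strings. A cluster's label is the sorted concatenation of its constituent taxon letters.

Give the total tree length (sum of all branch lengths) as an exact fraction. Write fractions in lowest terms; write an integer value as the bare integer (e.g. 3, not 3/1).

iteration 1: select G,O (d=3, Q=-485); attach at lengths (95/12, -59/12); label the merged cluster GO
  updated: d(A,GO)=32, d(B,GO)=87/2, d(GO,Q)=79/2, d(GO,W)=51/2, d(GO,X)=44, d(GO,Z)=55
iteration 2: select Q,X (d=11, Q=-631/2); attach at lengths (87/20, 133/20); label the merged cluster QX
  updated: d(A,QX)=7/2, d(B,QX)=47, d(GO,QX)=145/4, d(QX,W)=29, d(QX,Z)=31
iteration 3: select A,QX (d=7/2, Q=-1029/4); attach at lengths (-33/32, 145/32); label the merged cluster AQX
  updated: d(AQX,B)=113/4, d(AQX,GO)=259/8, d(AQX,W)=149/4, d(AQX,Z)=109/4
iteration 4: select GO,W (d=51/2, Q=-1581/8); attach at lengths (307/16, 101/16); label the merged cluster GOW
  updated: d(AQX,GOW)=353/16, d(B,GOW)=23, d(GOW,Z)=113/4
iteration 5: select AQX,GOW (d=353/16, Q=-427/4); attach at lengths (387/32, 319/32); label the merged cluster AGOQWX
  updated: d(AGOQWX,B)=467/32, d(AGOQWX,Z)=535/32
iteration 6: select AGOQWX,B (d=467/32, Q=-933/16); attach at lengths (69/32, 199/16); label the merged cluster ABGOQWX
  updated: d(ABGOQWX,Z)=233/16
iteration 7: select ABGOQWX,Z (d=233/16); attach at lengths (233/32, 233/32); label the merged cluster ABGOQWXZ
final tree: ((((A:-33/32,(Q:87/20,X:133/20):145/32):387/32,((G:95/12,O:-59/12):307/16,W:101/16):319/32):69/32,B:199/16):233/32,Z:233/32)
total length: 3015/32

3015/32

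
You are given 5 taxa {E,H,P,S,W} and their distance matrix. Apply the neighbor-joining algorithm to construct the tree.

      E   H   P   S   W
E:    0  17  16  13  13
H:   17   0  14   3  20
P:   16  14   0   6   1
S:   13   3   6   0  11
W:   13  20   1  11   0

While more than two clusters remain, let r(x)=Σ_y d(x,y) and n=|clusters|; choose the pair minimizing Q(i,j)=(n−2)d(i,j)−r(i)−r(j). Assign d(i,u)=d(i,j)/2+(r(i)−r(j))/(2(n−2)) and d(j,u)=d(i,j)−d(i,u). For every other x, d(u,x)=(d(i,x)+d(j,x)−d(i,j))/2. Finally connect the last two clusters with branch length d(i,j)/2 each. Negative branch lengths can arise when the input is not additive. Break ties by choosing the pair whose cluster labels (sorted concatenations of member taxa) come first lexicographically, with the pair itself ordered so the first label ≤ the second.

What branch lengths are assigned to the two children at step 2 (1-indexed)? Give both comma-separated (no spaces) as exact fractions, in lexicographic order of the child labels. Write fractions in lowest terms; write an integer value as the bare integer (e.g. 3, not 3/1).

67/8,45/8

1. join P+W (d=1, Q=-79) ⇒ PW; edges |P|=-5/6, |W|=11/6
  updated: d(E,PW)=14, d(H,PW)=33/2, d(PW,S)=8
2. join E+PW (d=14, Q=-109/2) ⇒ EPW; edges |E|=67/8, |PW|=45/8
  updated: d(EPW,H)=39/4, d(EPW,S)=7/2
3. join EPW+H (d=39/4, Q=-65/4) ⇒ EHPW; edges |EPW|=41/8, |H|=37/8
  updated: d(EHPW,S)=-13/8
4. join EHPW+S (d=-13/8) ⇒ EHPSW; edges |EHPW|=-13/16, |S|=-13/16
final tree: (((E:67/8,(P:-5/6,W:11/6):45/8):41/8,H:37/8):-13/16,S:-13/16)
total length: 185/8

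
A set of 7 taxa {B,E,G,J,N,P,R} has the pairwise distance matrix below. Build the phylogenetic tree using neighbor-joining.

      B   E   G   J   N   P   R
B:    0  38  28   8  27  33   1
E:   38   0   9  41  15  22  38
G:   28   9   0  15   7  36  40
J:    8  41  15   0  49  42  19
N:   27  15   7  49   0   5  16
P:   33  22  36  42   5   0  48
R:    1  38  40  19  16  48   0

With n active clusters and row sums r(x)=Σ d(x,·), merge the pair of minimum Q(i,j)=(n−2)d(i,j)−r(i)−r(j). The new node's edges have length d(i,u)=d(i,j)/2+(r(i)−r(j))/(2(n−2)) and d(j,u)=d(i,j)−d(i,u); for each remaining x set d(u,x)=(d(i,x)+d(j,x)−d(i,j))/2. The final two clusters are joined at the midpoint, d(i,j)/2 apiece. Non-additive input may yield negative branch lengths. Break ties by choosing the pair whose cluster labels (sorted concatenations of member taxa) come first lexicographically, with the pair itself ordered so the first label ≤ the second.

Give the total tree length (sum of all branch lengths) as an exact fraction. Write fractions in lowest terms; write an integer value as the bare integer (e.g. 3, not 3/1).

iteration 1: select B,R (d=1, Q=-292); attach at lengths (-11/5, 16/5); label the merged cluster BR
  updated: d(BR,E)=75/2, d(BR,G)=67/2, d(BR,J)=13, d(BR,N)=21, d(BR,P)=40
iteration 2: select BR,J (d=13, Q=-253); attach at lengths (37/8, 67/8); label the merged cluster BJR
  updated: d(BJR,E)=131/4, d(BJR,G)=71/4, d(BJR,N)=57/2, d(BJR,P)=69/2
iteration 3: select N,P (d=5, Q=-138); attach at lengths (-9/2, 19/2); label the merged cluster NP
  updated: d(BJR,NP)=29, d(E,NP)=16, d(G,NP)=19
iteration 4: select BJR,G (d=71/4, Q=-359/4); attach at lengths (277/16, 7/16); label the merged cluster BGJR
  updated: d(BGJR,E)=12, d(BGJR,NP)=121/8
iteration 5: select BGJR,E (d=12, Q=-345/8); attach at lengths (89/16, 103/16); label the merged cluster BEGJR
  updated: d(BEGJR,NP)=153/16
iteration 6: select BEGJR,NP (d=153/16); attach at lengths (153/32, 153/32); label the merged cluster BEGJNPR
final tree: (((((B:-11/5,R:16/5):37/8,J:67/8):277/16,G:7/16):89/16,E:103/16):153/32,(N:-9/2,P:19/2):153/32)
total length: 933/16

933/16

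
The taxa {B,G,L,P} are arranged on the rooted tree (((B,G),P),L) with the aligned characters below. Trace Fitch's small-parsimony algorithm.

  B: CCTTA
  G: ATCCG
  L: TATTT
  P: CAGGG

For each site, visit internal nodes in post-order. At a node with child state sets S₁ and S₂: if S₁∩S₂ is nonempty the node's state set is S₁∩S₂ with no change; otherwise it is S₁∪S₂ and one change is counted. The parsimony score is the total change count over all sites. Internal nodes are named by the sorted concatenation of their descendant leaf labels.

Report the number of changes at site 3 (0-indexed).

site 0, node BG: B={C} ∪ G={A} → {A,C} (+1)
site 0, node BGP: BG={A,C} ∩ P={C} → {C} (+0)
site 0, node BGLP: BGP={C} ∪ L={T} → {C,T} (+1)
site 1, node BG: B={C} ∪ G={T} → {C,T} (+1)
site 1, node BGP: BG={C,T} ∪ P={A} → {A,C,T} (+1)
site 1, node BGLP: BGP={A,C,T} ∩ L={A} → {A} (+0)
site 2, node BG: B={T} ∪ G={C} → {C,T} (+1)
site 2, node BGP: BG={C,T} ∪ P={G} → {C,G,T} (+1)
site 2, node BGLP: BGP={C,G,T} ∩ L={T} → {T} (+0)
site 3, node BG: B={T} ∪ G={C} → {C,T} (+1)
site 3, node BGP: BG={C,T} ∪ P={G} → {C,G,T} (+1)
site 3, node BGLP: BGP={C,G,T} ∩ L={T} → {T} (+0)
site 4, node BG: B={A} ∪ G={G} → {A,G} (+1)
site 4, node BGP: BG={A,G} ∩ P={G} → {G} (+0)
site 4, node BGLP: BGP={G} ∪ L={T} → {G,T} (+1)
per-site changes: [2, 2, 2, 2, 2]; total = 10

2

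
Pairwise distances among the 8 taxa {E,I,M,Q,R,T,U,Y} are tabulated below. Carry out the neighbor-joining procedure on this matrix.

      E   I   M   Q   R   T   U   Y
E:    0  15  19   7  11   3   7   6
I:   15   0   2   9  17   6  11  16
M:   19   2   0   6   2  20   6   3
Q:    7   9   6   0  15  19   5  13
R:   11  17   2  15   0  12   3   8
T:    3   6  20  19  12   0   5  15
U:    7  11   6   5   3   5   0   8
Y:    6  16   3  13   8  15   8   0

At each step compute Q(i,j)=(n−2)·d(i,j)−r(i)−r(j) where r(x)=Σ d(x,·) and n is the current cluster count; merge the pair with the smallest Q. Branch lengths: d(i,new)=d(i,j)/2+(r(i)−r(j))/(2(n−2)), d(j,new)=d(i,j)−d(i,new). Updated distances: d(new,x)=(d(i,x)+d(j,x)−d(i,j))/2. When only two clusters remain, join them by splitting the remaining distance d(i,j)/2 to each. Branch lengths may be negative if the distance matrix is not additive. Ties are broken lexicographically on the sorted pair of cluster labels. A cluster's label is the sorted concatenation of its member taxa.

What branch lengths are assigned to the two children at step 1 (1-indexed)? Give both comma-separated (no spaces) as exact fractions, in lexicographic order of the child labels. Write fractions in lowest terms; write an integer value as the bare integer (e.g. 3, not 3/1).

iteration 1: select E,T (d=3, Q=-130); attach at lengths (1/2, 5/2); label the merged cluster ET
  updated: d(ET,I)=9, d(ET,M)=18, d(ET,Q)=23/2, d(ET,R)=10, d(ET,U)=9/2, d(ET,Y)=9
iteration 2: select I,M (d=2, Q=-91); attach at lengths (37/10, -17/10); label the merged cluster IM
  updated: d(ET,IM)=25/2, d(IM,Q)=13/2, d(IM,R)=17/2, d(IM,U)=15/2, d(IM,Y)=17/2
iteration 3: select IM,Q (d=13/2, Q=-137/2); attach at lengths (37/16, 67/16); label the merged cluster IMQ
  updated: d(ET,IMQ)=35/4, d(IMQ,R)=17/2, d(IMQ,U)=3, d(IMQ,Y)=15/2
iteration 4: select R,U (d=3, Q=-39); attach at lengths (10/3, -1/3); label the merged cluster RU
  updated: d(ET,RU)=23/4, d(IMQ,RU)=17/4, d(RU,Y)=13/2
iteration 5: select ET,RU (d=23/4, Q=-57/2); attach at lengths (37/8, 9/8); label the merged cluster ERTU
  updated: d(ERTU,IMQ)=29/8, d(ERTU,Y)=39/8
iteration 6: select ERTU,IMQ (d=29/8, Q=-16); attach at lengths (1/2, 25/8); label the merged cluster EIMQRTU
  updated: d(EIMQRTU,Y)=35/8
iteration 7: select EIMQRTU,Y (d=35/8); attach at lengths (35/16, 35/16); label the merged cluster EIMQRTUY
final tree: ((((E:1/2,T:5/2):37/8,(R:10/3,U:-1/3):9/8):1/2,((I:37/10,M:-17/10):37/16,Q:67/16):25/8):35/16,Y:35/16)
total length: 113/4

1/2,5/2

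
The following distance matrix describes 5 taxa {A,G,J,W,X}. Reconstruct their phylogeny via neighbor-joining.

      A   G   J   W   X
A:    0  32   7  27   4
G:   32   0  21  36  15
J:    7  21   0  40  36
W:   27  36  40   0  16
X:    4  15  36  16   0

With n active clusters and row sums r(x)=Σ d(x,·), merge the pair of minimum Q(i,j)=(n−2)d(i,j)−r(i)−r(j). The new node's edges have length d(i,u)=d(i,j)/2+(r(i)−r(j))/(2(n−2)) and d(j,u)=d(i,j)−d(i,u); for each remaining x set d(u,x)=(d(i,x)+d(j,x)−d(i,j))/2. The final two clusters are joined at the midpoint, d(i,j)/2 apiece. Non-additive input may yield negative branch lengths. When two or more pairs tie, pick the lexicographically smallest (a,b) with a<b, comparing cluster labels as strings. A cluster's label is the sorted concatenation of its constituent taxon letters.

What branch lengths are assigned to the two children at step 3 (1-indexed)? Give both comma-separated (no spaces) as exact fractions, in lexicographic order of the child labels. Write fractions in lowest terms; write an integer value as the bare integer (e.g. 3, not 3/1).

step 1: merge (A,J) at d=7, Q=-153; branch lengths A→-13/6, J→55/6; new cluster AJ
  updated: d(AJ,G)=23, d(AJ,W)=30, d(AJ,X)=33/2
step 2: merge (AJ,G) at d=23, Q=-195/2; branch lengths AJ→83/8, G→101/8; new cluster AGJ
  updated: d(AGJ,W)=43/2, d(AGJ,X)=17/4
step 3: merge (AGJ,W) at d=43/2, Q=-167/4; branch lengths AGJ→39/8, W→133/8; new cluster AGJW
  updated: d(AGJW,X)=-5/8
step 4: merge (AGJW,X) at d=-5/8; branch lengths AGJW→-5/16, X→-5/16; new cluster AGJWX
final tree: ((((A:-13/6,J:55/6):83/8,G:101/8):39/8,W:133/8):-5/16,X:-5/16)
total length: 407/8

39/8,133/8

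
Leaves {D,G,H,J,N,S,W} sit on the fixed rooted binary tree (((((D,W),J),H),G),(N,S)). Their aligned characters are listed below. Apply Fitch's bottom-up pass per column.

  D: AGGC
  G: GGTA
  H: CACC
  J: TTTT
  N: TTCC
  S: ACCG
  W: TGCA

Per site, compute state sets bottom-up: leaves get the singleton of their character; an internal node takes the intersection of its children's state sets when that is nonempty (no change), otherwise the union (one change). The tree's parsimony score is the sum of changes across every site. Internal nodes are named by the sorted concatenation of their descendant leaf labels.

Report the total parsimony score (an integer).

15

[col 0] DW: children D:{A}, W:{T} ∪→ {A,T}; cost 1
[col 0] DJW: children DW:{A,T}, J:{T} ∩→ {T}; cost 0
[col 0] DHJW: children DJW:{T}, H:{C} ∪→ {C,T}; cost 1
[col 0] DGHJW: children DHJW:{C,T}, G:{G} ∪→ {C,G,T}; cost 1
[col 0] NS: children N:{T}, S:{A} ∪→ {A,T}; cost 1
[col 0] DGHJNSW: children DGHJW:{C,G,T}, NS:{A,T} ∩→ {T}; cost 0
[col 1] DW: children D:{G}, W:{G} ∩→ {G}; cost 0
[col 1] DJW: children DW:{G}, J:{T} ∪→ {G,T}; cost 1
[col 1] DHJW: children DJW:{G,T}, H:{A} ∪→ {A,G,T}; cost 1
[col 1] DGHJW: children DHJW:{A,G,T}, G:{G} ∩→ {G}; cost 0
[col 1] NS: children N:{T}, S:{C} ∪→ {C,T}; cost 1
[col 1] DGHJNSW: children DGHJW:{G}, NS:{C,T} ∪→ {C,G,T}; cost 1
[col 2] DW: children D:{G}, W:{C} ∪→ {C,G}; cost 1
[col 2] DJW: children DW:{C,G}, J:{T} ∪→ {C,G,T}; cost 1
[col 2] DHJW: children DJW:{C,G,T}, H:{C} ∩→ {C}; cost 0
[col 2] DGHJW: children DHJW:{C}, G:{T} ∪→ {C,T}; cost 1
[col 2] NS: children N:{C}, S:{C} ∩→ {C}; cost 0
[col 2] DGHJNSW: children DGHJW:{C,T}, NS:{C} ∩→ {C}; cost 0
[col 3] DW: children D:{C}, W:{A} ∪→ {A,C}; cost 1
[col 3] DJW: children DW:{A,C}, J:{T} ∪→ {A,C,T}; cost 1
[col 3] DHJW: children DJW:{A,C,T}, H:{C} ∩→ {C}; cost 0
[col 3] DGHJW: children DHJW:{C}, G:{A} ∪→ {A,C}; cost 1
[col 3] NS: children N:{C}, S:{G} ∪→ {C,G}; cost 1
[col 3] DGHJNSW: children DGHJW:{A,C}, NS:{C,G} ∩→ {C}; cost 0
per-site changes: [4, 4, 3, 4]; total = 15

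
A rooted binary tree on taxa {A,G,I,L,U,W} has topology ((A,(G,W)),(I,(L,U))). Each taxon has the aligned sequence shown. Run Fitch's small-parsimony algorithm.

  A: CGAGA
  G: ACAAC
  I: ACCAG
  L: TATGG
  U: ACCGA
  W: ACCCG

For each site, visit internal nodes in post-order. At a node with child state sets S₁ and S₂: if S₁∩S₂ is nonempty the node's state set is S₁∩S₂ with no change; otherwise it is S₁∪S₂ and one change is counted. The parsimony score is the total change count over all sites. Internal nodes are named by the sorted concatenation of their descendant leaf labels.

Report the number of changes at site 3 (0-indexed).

3

[col 0] GW: children G:{A}, W:{A} ∩→ {A}; cost 0
[col 0] AGW: children A:{C}, GW:{A} ∪→ {A,C}; cost 1
[col 0] LU: children L:{T}, U:{A} ∪→ {A,T}; cost 1
[col 0] ILU: children I:{A}, LU:{A,T} ∩→ {A}; cost 0
[col 0] AGILUW: children AGW:{A,C}, ILU:{A} ∩→ {A}; cost 0
[col 1] GW: children G:{C}, W:{C} ∩→ {C}; cost 0
[col 1] AGW: children A:{G}, GW:{C} ∪→ {C,G}; cost 1
[col 1] LU: children L:{A}, U:{C} ∪→ {A,C}; cost 1
[col 1] ILU: children I:{C}, LU:{A,C} ∩→ {C}; cost 0
[col 1] AGILUW: children AGW:{C,G}, ILU:{C} ∩→ {C}; cost 0
[col 2] GW: children G:{A}, W:{C} ∪→ {A,C}; cost 1
[col 2] AGW: children A:{A}, GW:{A,C} ∩→ {A}; cost 0
[col 2] LU: children L:{T}, U:{C} ∪→ {C,T}; cost 1
[col 2] ILU: children I:{C}, LU:{C,T} ∩→ {C}; cost 0
[col 2] AGILUW: children AGW:{A}, ILU:{C} ∪→ {A,C}; cost 1
[col 3] GW: children G:{A}, W:{C} ∪→ {A,C}; cost 1
[col 3] AGW: children A:{G}, GW:{A,C} ∪→ {A,C,G}; cost 1
[col 3] LU: children L:{G}, U:{G} ∩→ {G}; cost 0
[col 3] ILU: children I:{A}, LU:{G} ∪→ {A,G}; cost 1
[col 3] AGILUW: children AGW:{A,C,G}, ILU:{A,G} ∩→ {A,G}; cost 0
[col 4] GW: children G:{C}, W:{G} ∪→ {C,G}; cost 1
[col 4] AGW: children A:{A}, GW:{C,G} ∪→ {A,C,G}; cost 1
[col 4] LU: children L:{G}, U:{A} ∪→ {A,G}; cost 1
[col 4] ILU: children I:{G}, LU:{A,G} ∩→ {G}; cost 0
[col 4] AGILUW: children AGW:{A,C,G}, ILU:{G} ∩→ {G}; cost 0
per-site changes: [2, 2, 3, 3, 3]; total = 13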